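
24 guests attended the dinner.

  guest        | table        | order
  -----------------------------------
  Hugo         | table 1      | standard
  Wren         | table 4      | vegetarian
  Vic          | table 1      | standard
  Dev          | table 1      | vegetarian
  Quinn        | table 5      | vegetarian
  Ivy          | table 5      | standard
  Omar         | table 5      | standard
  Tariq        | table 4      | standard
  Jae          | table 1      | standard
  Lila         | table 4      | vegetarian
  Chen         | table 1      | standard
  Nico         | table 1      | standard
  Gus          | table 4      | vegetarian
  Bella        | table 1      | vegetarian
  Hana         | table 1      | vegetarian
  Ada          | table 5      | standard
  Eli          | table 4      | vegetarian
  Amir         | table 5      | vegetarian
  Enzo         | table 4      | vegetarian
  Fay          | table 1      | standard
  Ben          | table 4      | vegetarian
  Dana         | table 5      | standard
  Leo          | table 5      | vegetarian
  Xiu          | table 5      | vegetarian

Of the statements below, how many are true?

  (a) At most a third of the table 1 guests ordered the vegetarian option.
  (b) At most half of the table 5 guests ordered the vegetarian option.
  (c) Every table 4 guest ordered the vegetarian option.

2

(a) table 1: |A| = 9, |A ∩ B| = 3; needs |A ∩ B| / |A| ≤ 1/3 — true.
(b) table 5: |A| = 8, |A ∩ B| = 4; needs |A ∩ B| ≤ |A ∖ B| — true.
(c) table 4: |A| = 7, |A ∩ B| = 6; needs A ⊆ B, i.e. every element of A is in B (|A ∖ B| = 0) — false.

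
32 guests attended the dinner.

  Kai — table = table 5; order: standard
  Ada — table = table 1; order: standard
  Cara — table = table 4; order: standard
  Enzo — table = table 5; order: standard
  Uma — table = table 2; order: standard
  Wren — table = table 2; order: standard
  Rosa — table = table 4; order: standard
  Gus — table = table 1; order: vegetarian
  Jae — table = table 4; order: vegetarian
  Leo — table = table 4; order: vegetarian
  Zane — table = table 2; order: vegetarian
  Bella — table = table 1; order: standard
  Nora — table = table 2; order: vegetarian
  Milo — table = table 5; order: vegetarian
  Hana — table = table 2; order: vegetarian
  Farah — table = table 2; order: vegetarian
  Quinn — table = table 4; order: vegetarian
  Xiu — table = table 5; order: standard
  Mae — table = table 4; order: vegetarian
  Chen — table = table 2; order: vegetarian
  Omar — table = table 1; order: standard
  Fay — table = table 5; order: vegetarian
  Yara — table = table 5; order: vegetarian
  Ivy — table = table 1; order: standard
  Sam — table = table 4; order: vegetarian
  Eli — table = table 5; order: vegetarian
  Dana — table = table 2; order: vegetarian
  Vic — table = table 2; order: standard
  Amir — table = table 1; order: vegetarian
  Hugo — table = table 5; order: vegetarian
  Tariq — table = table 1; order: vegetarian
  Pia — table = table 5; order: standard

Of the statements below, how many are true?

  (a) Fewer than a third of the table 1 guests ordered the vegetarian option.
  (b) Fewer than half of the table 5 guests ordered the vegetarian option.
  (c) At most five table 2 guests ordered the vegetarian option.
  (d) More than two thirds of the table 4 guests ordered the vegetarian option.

1

(a) table 1: |A| = 7, |A ∩ B| = 3; needs |A ∩ B| / |A| < 1/3 — false.
(b) table 5: |A| = 9, |A ∩ B| = 5; needs |A ∩ B| < |A ∖ B| — false.
(c) table 2: |A| = 9, |A ∩ B| = 6; needs |A ∩ B| ≤ 5 — false.
(d) table 4: |A| = 7, |A ∩ B| = 5; needs |A ∩ B| / |A| > 2/3 — true.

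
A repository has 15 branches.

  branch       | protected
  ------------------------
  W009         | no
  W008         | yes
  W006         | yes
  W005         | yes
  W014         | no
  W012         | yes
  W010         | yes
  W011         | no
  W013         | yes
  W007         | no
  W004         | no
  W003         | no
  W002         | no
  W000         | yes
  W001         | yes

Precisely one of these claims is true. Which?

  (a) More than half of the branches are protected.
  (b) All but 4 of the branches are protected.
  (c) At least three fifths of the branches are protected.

(a)

|A| = 15, |A ∩ B| = 8, |A ∖ B| = 7.
(a) requires |A ∩ B| > |A ∖ B|: true.
(b) requires |A ∖ B| = 4: false.
(c) requires |A ∩ B| / |A| ≥ 3/5: false.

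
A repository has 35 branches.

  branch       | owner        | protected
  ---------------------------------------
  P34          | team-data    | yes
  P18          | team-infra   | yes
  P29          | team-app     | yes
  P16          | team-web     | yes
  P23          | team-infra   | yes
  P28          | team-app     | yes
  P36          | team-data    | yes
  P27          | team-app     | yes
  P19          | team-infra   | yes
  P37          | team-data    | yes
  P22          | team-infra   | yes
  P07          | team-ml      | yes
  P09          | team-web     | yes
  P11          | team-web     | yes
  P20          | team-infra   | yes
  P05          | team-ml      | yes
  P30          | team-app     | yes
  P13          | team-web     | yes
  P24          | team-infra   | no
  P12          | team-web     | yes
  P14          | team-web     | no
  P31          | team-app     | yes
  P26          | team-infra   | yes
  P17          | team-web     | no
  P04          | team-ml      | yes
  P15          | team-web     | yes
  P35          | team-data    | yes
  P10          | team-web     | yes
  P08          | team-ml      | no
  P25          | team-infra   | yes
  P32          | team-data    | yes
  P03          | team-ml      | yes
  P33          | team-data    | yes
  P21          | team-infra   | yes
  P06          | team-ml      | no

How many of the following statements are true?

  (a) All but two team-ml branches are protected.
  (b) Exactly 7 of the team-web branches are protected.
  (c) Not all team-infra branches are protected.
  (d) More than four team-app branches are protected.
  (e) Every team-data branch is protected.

5

(a) team-ml: |A| = 6, |A ∩ B| = 4; needs |A ∖ B| = 2 — true.
(b) team-web: |A| = 9, |A ∩ B| = 7; needs |A ∩ B| = 7 — true.
(c) team-infra: |A| = 9, |A ∩ B| = 8; needs A ⊄ B (|A ∖ B| ≥ 1) — true.
(d) team-app: |A| = 5, |A ∩ B| = 5; needs |A ∩ B| > 4 — true.
(e) team-data: |A| = 6, |A ∩ B| = 6; needs A ⊆ B, i.e. every element of A is in B (|A ∖ B| = 0) — true.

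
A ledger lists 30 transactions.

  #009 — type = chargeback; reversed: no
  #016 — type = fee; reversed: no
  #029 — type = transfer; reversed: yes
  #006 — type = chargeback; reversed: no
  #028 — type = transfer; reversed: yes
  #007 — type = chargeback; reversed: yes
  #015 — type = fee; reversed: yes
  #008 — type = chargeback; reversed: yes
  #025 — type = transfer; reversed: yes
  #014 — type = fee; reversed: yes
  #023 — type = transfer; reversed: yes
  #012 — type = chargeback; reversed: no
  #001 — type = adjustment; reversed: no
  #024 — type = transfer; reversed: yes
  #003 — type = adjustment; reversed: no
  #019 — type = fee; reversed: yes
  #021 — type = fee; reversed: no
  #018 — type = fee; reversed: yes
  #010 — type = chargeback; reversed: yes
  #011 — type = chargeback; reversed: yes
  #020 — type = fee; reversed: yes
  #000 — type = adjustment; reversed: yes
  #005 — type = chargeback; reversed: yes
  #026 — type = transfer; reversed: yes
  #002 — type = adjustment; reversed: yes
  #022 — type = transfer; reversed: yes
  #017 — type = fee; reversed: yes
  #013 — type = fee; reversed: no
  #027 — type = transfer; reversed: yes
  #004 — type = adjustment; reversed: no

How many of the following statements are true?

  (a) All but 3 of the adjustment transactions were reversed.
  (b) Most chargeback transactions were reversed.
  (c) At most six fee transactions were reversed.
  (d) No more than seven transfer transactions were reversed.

(a) adjustment: |A| = 5, |A ∩ B| = 2; needs |A ∖ B| = 3 — true.
(b) chargeback: |A| = 8, |A ∩ B| = 5; needs |A ∩ B| > |A ∖ B| — true.
(c) fee: |A| = 9, |A ∩ B| = 6; needs |A ∩ B| ≤ 6 — true.
(d) transfer: |A| = 8, |A ∩ B| = 8; needs |A ∩ B| ≤ 7 — false.

3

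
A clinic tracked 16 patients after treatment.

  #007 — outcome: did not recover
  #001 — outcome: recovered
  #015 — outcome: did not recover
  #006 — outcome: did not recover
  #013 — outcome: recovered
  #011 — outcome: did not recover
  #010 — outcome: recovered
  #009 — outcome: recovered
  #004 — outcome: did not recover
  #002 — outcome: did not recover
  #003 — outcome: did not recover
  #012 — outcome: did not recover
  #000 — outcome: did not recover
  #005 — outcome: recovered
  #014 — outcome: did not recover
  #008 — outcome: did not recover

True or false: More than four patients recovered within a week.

The determiner here denotes the relation: |A ∩ B| > 4.
|A| = 16, |A ∩ B| = 5, |A ∖ B| = 11.
|A ∩ B| = 5, so the statement is true.

True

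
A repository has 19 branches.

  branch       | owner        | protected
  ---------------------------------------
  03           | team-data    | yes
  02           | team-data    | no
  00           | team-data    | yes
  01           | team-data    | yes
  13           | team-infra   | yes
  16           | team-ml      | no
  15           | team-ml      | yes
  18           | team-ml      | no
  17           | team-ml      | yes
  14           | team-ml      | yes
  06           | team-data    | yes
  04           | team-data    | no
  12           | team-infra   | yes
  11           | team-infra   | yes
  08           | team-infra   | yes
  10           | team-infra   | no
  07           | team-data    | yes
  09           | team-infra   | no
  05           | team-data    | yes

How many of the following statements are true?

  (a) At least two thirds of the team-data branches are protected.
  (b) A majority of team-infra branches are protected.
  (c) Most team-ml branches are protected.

(a) team-data: |A| = 8, |A ∩ B| = 6; needs |A ∩ B| / |A| ≥ 2/3 — true.
(b) team-infra: |A| = 6, |A ∩ B| = 4; needs |A ∩ B| > |A ∖ B| — true.
(c) team-ml: |A| = 5, |A ∩ B| = 3; needs |A ∩ B| > |A ∖ B| — true.

3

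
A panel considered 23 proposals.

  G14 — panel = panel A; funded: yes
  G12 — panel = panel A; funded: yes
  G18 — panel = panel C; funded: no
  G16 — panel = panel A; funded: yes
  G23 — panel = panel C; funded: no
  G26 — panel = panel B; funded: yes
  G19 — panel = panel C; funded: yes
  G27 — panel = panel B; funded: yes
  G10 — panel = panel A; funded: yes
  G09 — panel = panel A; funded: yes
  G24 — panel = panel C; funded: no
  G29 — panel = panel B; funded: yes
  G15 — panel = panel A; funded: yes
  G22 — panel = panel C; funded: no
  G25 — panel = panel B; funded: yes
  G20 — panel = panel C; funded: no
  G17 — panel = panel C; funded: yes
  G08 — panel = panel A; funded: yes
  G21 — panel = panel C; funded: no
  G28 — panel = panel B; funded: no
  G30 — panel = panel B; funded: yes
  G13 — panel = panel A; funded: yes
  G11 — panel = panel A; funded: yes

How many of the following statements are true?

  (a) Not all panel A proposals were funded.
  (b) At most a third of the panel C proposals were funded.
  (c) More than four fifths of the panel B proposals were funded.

2

(a) panel A: |A| = 9, |A ∩ B| = 9; needs A ⊄ B (|A ∖ B| ≥ 1) — false.
(b) panel C: |A| = 8, |A ∩ B| = 2; needs |A ∩ B| / |A| ≤ 1/3 — true.
(c) panel B: |A| = 6, |A ∩ B| = 5; needs |A ∩ B| / |A| > 4/5 — true.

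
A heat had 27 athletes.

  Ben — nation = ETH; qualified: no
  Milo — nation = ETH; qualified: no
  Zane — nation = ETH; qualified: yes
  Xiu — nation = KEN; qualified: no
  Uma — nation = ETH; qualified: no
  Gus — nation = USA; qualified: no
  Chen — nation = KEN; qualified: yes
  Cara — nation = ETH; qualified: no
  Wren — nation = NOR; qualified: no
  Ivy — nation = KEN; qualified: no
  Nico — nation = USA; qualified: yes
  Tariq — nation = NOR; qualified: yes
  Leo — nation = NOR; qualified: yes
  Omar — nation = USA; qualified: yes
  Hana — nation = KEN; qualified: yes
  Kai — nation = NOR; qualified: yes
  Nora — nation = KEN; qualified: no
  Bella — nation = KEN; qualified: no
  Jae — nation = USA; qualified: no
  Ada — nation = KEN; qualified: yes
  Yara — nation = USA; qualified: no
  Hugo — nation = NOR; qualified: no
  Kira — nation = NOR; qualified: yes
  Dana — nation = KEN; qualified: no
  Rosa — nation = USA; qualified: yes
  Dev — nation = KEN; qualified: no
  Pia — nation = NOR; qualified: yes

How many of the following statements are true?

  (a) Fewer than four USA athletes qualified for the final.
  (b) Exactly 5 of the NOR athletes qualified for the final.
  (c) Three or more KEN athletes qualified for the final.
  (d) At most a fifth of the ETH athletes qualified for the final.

(a) USA: |A| = 6, |A ∩ B| = 3; needs |A ∩ B| < 4 — true.
(b) NOR: |A| = 7, |A ∩ B| = 5; needs |A ∩ B| = 5 — true.
(c) KEN: |A| = 9, |A ∩ B| = 3; needs |A ∩ B| ≥ 3 — true.
(d) ETH: |A| = 5, |A ∩ B| = 1; needs |A ∩ B| / |A| ≤ 1/5 — true.

4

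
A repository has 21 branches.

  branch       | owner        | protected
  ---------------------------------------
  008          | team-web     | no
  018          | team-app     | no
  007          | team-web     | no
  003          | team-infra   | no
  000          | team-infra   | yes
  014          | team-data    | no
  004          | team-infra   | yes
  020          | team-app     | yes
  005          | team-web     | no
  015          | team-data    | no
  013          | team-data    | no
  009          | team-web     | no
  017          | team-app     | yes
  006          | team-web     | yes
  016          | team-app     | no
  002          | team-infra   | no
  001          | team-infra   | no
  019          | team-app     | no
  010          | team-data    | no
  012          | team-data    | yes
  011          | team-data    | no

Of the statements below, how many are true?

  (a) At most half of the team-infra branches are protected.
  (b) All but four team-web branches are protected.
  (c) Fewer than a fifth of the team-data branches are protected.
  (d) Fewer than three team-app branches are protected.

(a) team-infra: |A| = 5, |A ∩ B| = 2; needs |A ∩ B| ≤ |A ∖ B| — true.
(b) team-web: |A| = 5, |A ∩ B| = 1; needs |A ∖ B| = 4 — true.
(c) team-data: |A| = 6, |A ∩ B| = 1; needs |A ∩ B| / |A| < 1/5 — true.
(d) team-app: |A| = 5, |A ∩ B| = 2; needs |A ∩ B| < 3 — true.

4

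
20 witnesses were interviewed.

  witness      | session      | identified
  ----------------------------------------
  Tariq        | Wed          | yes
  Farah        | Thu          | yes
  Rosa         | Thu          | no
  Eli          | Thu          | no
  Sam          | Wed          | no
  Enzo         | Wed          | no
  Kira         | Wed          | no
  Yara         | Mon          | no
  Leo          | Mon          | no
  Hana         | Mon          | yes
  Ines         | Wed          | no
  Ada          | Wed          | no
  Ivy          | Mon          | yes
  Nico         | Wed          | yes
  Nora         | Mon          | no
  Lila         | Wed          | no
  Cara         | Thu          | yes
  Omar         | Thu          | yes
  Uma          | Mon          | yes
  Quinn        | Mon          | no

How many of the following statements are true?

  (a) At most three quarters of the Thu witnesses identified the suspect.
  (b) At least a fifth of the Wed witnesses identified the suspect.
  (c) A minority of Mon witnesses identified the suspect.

3

(a) Thu: |A| = 5, |A ∩ B| = 3; needs |A ∩ B| / |A| ≤ 3/4 — true.
(b) Wed: |A| = 8, |A ∩ B| = 2; needs |A ∩ B| / |A| ≥ 1/5 — true.
(c) Mon: |A| = 7, |A ∩ B| = 3; needs |A ∩ B| < |A ∖ B| — true.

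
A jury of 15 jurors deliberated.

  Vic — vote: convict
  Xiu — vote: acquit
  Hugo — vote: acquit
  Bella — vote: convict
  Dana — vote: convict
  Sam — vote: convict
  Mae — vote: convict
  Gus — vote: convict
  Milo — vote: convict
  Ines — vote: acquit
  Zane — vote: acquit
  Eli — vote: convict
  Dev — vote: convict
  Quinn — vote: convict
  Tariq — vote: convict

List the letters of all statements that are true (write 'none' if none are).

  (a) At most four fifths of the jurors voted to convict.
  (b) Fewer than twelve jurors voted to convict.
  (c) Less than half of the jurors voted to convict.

(a), (b)

|A| = 15, |A ∩ B| = 11, |A ∖ B| = 4.
(a) |A ∩ B| / |A| ≤ 4/5: holds.
(b) |A ∩ B| < 12: holds.
(c) |A ∩ B| < |A ∖ B|: fails.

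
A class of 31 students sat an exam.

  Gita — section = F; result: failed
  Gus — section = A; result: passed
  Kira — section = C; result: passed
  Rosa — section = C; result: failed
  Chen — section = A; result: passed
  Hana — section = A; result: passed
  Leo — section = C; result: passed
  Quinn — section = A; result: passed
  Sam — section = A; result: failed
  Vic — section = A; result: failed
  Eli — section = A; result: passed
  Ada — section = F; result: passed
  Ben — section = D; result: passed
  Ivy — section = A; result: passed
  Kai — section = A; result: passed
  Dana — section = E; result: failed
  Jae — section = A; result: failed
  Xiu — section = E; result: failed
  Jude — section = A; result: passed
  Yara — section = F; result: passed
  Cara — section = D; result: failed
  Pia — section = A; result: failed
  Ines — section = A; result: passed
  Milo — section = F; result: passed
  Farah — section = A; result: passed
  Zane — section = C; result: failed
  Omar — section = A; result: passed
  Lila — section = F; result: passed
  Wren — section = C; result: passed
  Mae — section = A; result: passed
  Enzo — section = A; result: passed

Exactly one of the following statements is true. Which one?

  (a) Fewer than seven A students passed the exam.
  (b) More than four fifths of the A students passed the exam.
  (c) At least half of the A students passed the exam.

|A| = 17, |A ∩ B| = 13, |A ∖ B| = 4.
(a) requires |A ∩ B| < 7: false.
(b) requires |A ∩ B| / |A| > 4/5: false.
(c) requires |A ∩ B| ≥ |A ∖ B|: true.

(c)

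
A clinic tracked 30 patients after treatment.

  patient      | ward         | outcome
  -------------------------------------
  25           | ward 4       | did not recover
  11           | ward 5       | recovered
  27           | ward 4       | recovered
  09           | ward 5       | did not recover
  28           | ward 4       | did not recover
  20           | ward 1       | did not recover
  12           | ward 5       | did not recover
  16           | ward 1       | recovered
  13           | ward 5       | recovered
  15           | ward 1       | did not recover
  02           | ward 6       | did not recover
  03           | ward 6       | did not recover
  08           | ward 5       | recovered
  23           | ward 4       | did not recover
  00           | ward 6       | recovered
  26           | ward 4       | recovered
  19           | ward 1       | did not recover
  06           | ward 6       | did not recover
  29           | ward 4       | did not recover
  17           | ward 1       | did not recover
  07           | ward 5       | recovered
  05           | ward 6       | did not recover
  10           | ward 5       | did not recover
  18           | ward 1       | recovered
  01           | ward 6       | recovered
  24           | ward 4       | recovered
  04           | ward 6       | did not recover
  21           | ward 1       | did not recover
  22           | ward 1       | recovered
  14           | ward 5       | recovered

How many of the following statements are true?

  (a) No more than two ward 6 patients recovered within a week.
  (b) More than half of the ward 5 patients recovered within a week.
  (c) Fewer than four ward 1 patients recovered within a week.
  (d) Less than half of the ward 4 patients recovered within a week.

(a) ward 6: |A| = 7, |A ∩ B| = 2; needs |A ∩ B| ≤ 2 — true.
(b) ward 5: |A| = 8, |A ∩ B| = 5; needs |A ∩ B| > |A ∖ B| — true.
(c) ward 1: |A| = 8, |A ∩ B| = 3; needs |A ∩ B| < 4 — true.
(d) ward 4: |A| = 7, |A ∩ B| = 3; needs |A ∩ B| < |A ∖ B| — true.

4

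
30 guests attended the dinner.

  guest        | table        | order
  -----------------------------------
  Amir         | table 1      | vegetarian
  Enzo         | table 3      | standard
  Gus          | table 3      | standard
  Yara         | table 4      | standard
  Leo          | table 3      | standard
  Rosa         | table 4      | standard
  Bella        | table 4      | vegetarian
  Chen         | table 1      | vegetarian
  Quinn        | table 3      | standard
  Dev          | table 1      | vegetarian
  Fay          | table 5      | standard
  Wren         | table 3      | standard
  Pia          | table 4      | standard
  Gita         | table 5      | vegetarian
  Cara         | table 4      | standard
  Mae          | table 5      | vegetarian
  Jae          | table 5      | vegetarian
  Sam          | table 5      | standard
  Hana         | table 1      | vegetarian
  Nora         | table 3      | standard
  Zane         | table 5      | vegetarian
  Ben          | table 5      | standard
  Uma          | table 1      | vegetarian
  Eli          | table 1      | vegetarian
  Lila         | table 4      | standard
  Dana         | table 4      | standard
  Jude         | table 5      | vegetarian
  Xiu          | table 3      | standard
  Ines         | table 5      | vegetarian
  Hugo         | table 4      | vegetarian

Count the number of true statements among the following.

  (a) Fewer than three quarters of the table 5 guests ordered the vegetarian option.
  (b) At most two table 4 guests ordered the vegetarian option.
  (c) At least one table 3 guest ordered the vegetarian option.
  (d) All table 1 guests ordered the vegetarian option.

(a) table 5: |A| = 9, |A ∩ B| = 6; needs |A ∩ B| / |A| < 3/4 — true.
(b) table 4: |A| = 8, |A ∩ B| = 2; needs |A ∩ B| ≤ 2 — true.
(c) table 3: |A| = 7, |A ∩ B| = 0; needs A ∩ B ≠ ∅ (|A ∩ B| ≥ 1) — false.
(d) table 1: |A| = 6, |A ∩ B| = 6; needs A ⊆ B, i.e. every element of A is in B (|A ∖ B| = 0) — true.

3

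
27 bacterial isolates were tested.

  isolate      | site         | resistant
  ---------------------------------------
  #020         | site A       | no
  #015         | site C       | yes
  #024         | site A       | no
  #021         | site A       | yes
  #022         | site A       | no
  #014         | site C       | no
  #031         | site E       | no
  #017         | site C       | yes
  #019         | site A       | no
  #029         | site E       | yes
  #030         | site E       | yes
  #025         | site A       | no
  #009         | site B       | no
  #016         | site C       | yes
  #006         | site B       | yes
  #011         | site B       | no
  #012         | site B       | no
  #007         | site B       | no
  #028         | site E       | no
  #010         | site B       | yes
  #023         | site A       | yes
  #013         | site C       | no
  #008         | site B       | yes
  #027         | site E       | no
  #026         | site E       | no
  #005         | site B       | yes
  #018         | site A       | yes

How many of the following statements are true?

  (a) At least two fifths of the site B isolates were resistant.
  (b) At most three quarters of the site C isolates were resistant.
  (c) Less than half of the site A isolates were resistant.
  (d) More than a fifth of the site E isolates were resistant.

4

(a) site B: |A| = 8, |A ∩ B| = 4; needs |A ∩ B| / |A| ≥ 2/5 — true.
(b) site C: |A| = 5, |A ∩ B| = 3; needs |A ∩ B| / |A| ≤ 3/4 — true.
(c) site A: |A| = 8, |A ∩ B| = 3; needs |A ∩ B| < |A ∖ B| — true.
(d) site E: |A| = 6, |A ∩ B| = 2; needs |A ∩ B| / |A| > 1/5 — true.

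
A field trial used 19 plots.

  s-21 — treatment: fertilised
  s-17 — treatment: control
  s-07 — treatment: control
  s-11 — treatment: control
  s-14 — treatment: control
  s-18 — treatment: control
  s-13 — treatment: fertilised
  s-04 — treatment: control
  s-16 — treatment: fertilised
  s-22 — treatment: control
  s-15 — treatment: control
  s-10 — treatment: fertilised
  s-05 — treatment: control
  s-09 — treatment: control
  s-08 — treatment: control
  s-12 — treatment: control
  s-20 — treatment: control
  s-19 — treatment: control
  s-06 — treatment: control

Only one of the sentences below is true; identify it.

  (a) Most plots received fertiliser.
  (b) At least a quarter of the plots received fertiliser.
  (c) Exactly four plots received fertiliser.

(c)

|A| = 19, |A ∩ B| = 4, |A ∖ B| = 15.
(a) requires |A ∩ B| > |A ∖ B|: false.
(b) requires |A ∩ B| / |A| ≥ 1/4: false.
(c) requires |A ∩ B| = 4: true.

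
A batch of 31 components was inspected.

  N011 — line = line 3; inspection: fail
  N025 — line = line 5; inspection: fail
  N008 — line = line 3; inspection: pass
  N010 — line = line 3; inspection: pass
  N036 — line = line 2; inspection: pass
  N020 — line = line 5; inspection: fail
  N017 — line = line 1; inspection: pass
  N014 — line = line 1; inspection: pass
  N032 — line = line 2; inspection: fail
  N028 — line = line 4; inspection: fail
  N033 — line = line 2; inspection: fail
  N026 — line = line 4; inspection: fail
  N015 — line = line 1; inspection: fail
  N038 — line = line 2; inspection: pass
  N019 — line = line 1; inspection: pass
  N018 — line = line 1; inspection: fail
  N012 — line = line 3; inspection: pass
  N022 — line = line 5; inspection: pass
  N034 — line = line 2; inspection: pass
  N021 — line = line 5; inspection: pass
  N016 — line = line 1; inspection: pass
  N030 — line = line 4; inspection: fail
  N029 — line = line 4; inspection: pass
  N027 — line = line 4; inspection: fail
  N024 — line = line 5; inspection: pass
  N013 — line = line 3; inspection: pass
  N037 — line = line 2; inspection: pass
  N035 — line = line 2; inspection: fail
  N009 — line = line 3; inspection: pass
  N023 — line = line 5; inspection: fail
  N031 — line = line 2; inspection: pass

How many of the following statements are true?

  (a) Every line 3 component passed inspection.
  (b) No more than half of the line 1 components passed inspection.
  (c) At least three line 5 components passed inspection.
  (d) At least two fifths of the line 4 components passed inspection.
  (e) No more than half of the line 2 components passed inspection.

1

(a) line 3: |A| = 6, |A ∩ B| = 5; needs A ⊆ B, i.e. every element of A is in B (|A ∖ B| = 0) — false.
(b) line 1: |A| = 6, |A ∩ B| = 4; needs |A ∩ B| ≤ |A ∖ B| — false.
(c) line 5: |A| = 6, |A ∩ B| = 3; needs |A ∩ B| ≥ 3 — true.
(d) line 4: |A| = 5, |A ∩ B| = 1; needs |A ∩ B| / |A| ≥ 2/5 — false.
(e) line 2: |A| = 8, |A ∩ B| = 5; needs |A ∩ B| ≤ |A ∖ B| — false.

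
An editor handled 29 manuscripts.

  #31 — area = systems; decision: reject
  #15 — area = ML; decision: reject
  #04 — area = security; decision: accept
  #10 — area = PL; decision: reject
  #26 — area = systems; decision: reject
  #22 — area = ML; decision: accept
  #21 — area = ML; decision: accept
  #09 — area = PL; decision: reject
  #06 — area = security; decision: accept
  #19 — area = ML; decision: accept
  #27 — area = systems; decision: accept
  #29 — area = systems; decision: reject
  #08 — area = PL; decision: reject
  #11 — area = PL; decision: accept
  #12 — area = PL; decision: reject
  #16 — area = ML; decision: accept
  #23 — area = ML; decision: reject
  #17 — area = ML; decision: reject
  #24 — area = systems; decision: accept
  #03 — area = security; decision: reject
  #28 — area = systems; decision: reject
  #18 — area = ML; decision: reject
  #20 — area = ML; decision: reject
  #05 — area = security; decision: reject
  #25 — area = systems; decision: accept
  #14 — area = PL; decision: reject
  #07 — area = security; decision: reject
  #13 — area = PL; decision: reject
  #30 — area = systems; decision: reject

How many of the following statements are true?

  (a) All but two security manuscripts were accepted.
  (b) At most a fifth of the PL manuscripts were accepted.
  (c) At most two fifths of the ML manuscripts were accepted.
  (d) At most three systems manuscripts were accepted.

(a) security: |A| = 5, |A ∩ B| = 2; needs |A ∖ B| = 2 — false.
(b) PL: |A| = 7, |A ∩ B| = 1; needs |A ∩ B| / |A| ≤ 1/5 — true.
(c) ML: |A| = 9, |A ∩ B| = 4; needs |A ∩ B| / |A| ≤ 2/5 — false.
(d) systems: |A| = 8, |A ∩ B| = 3; needs |A ∩ B| ≤ 3 — true.

2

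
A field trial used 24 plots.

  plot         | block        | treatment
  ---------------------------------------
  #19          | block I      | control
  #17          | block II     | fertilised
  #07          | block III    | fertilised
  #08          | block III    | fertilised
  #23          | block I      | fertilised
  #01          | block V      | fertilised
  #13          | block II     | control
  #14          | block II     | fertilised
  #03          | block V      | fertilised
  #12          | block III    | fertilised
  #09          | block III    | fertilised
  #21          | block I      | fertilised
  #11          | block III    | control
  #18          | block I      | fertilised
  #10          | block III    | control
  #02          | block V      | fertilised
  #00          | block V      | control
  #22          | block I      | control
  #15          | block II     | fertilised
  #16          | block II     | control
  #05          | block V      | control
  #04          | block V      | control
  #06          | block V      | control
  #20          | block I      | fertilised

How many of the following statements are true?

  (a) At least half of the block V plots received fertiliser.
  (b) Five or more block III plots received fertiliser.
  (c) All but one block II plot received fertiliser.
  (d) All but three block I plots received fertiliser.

(a) block V: |A| = 7, |A ∩ B| = 3; needs |A ∩ B| ≥ |A ∖ B| — false.
(b) block III: |A| = 6, |A ∩ B| = 4; needs |A ∩ B| ≥ 5 — false.
(c) block II: |A| = 5, |A ∩ B| = 3; needs |A ∖ B| = 1 — false.
(d) block I: |A| = 6, |A ∩ B| = 4; needs |A ∖ B| = 3 — false.

0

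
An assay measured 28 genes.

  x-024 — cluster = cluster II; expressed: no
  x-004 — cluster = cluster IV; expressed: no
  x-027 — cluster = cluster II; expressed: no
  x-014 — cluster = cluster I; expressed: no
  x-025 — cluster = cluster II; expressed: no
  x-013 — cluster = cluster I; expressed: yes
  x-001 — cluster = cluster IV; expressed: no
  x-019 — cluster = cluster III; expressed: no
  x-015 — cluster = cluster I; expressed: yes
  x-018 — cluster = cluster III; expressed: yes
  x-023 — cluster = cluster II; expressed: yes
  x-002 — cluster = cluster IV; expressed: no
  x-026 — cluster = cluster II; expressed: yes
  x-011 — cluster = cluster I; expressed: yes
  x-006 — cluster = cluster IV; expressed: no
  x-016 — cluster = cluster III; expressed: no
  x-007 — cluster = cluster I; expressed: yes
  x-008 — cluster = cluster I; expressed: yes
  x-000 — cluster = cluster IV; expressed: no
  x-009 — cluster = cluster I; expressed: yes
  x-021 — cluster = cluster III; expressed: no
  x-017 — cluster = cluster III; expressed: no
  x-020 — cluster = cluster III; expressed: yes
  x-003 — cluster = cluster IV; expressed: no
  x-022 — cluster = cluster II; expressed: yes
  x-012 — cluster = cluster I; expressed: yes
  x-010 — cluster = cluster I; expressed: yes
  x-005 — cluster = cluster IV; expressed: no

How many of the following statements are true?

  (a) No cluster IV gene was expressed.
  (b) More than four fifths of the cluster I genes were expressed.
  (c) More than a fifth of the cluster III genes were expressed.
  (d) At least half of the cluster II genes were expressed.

4

(a) cluster IV: |A| = 7, |A ∩ B| = 0; needs A ∩ B = ∅ (|A ∩ B| = 0) — true.
(b) cluster I: |A| = 9, |A ∩ B| = 8; needs |A ∩ B| / |A| > 4/5 — true.
(c) cluster III: |A| = 6, |A ∩ B| = 2; needs |A ∩ B| / |A| > 1/5 — true.
(d) cluster II: |A| = 6, |A ∩ B| = 3; needs |A ∩ B| ≥ |A ∖ B| — true.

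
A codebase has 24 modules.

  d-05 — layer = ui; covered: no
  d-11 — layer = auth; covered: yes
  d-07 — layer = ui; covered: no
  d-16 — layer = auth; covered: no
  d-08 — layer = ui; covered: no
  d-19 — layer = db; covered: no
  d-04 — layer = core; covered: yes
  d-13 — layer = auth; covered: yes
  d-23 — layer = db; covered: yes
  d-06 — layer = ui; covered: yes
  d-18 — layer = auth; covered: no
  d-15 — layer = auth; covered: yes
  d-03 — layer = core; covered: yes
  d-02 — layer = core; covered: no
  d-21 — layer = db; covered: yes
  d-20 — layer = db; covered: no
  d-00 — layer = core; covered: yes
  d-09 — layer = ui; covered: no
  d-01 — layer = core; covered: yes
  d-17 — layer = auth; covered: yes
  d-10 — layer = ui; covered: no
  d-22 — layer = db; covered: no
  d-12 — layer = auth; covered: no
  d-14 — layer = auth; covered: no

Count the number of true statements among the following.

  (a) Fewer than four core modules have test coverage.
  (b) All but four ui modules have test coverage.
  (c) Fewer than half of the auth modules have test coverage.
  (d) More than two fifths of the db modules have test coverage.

(a) core: |A| = 5, |A ∩ B| = 4; needs |A ∩ B| < 4 — false.
(b) ui: |A| = 6, |A ∩ B| = 1; needs |A ∖ B| = 4 — false.
(c) auth: |A| = 8, |A ∩ B| = 4; needs |A ∩ B| < |A ∖ B| — false.
(d) db: |A| = 5, |A ∩ B| = 2; needs |A ∩ B| / |A| > 2/5 — false.

0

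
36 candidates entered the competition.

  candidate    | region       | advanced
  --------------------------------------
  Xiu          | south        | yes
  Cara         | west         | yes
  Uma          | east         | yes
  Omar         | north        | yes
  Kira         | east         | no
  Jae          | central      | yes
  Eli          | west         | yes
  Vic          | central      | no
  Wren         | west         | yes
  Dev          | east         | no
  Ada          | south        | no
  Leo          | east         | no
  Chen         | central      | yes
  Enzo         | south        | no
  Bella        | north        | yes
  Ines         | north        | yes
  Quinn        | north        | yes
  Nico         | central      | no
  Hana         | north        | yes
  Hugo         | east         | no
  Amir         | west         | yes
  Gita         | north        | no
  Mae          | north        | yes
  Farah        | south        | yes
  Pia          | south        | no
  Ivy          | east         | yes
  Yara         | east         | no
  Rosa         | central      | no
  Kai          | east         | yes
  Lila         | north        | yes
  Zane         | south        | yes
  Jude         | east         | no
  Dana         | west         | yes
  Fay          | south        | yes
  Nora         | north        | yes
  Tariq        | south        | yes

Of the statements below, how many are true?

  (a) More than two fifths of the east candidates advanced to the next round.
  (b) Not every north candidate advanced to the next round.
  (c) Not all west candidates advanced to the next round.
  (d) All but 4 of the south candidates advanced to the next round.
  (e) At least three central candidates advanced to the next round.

1

(a) east: |A| = 9, |A ∩ B| = 3; needs |A ∩ B| / |A| > 2/5 — false.
(b) north: |A| = 9, |A ∩ B| = 8; needs A ⊄ B (|A ∖ B| ≥ 1) — true.
(c) west: |A| = 5, |A ∩ B| = 5; needs A ⊄ B (|A ∖ B| ≥ 1) — false.
(d) south: |A| = 8, |A ∩ B| = 5; needs |A ∖ B| = 4 — false.
(e) central: |A| = 5, |A ∩ B| = 2; needs |A ∩ B| ≥ 3 — false.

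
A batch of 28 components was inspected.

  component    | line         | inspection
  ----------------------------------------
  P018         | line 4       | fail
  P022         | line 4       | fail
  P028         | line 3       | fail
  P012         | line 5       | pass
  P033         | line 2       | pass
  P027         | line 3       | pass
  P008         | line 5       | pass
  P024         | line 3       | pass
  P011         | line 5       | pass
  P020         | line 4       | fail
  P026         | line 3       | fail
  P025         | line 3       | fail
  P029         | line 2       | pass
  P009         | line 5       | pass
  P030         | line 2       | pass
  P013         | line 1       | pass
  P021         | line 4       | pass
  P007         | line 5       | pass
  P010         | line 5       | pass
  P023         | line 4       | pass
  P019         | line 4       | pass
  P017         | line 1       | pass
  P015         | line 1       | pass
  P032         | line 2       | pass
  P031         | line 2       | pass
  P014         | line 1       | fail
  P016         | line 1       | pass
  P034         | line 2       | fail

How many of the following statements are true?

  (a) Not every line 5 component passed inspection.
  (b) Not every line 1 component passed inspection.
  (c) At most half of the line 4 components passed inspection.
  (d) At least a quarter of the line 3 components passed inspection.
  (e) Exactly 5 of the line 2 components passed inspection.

4

(a) line 5: |A| = 6, |A ∩ B| = 6; needs A ⊄ B (|A ∖ B| ≥ 1) — false.
(b) line 1: |A| = 5, |A ∩ B| = 4; needs A ⊄ B (|A ∖ B| ≥ 1) — true.
(c) line 4: |A| = 6, |A ∩ B| = 3; needs |A ∩ B| ≤ |A ∖ B| — true.
(d) line 3: |A| = 5, |A ∩ B| = 2; needs |A ∩ B| / |A| ≥ 1/4 — true.
(e) line 2: |A| = 6, |A ∩ B| = 5; needs |A ∩ B| = 5 — true.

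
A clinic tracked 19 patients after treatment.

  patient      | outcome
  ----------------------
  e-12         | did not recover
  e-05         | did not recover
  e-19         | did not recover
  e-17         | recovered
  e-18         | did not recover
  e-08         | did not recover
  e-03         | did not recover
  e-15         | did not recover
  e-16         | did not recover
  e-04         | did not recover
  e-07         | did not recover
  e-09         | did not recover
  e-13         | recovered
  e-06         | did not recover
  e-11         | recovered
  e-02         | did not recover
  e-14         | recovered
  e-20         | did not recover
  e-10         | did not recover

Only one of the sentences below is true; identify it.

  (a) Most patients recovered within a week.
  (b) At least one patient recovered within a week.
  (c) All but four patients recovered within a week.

(b)

|A| = 19, |A ∩ B| = 4, |A ∖ B| = 15.
(a) requires |A ∩ B| > |A ∖ B|: false.
(b) requires A ∩ B ≠ ∅ (|A ∩ B| ≥ 1): true.
(c) requires |A ∖ B| = 4: false.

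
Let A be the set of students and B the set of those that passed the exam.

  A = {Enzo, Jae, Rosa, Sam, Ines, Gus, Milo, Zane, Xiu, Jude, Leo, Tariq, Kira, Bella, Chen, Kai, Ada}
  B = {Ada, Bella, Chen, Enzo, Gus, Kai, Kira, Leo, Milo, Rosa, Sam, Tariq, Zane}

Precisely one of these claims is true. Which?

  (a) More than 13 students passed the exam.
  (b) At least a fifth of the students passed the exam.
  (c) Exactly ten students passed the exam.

|A| = 17, |A ∩ B| = 13, |A ∖ B| = 4.
(a) requires |A ∩ B| > 13: false.
(b) requires |A ∩ B| / |A| ≥ 1/5: true.
(c) requires |A ∩ B| = 10: false.

(b)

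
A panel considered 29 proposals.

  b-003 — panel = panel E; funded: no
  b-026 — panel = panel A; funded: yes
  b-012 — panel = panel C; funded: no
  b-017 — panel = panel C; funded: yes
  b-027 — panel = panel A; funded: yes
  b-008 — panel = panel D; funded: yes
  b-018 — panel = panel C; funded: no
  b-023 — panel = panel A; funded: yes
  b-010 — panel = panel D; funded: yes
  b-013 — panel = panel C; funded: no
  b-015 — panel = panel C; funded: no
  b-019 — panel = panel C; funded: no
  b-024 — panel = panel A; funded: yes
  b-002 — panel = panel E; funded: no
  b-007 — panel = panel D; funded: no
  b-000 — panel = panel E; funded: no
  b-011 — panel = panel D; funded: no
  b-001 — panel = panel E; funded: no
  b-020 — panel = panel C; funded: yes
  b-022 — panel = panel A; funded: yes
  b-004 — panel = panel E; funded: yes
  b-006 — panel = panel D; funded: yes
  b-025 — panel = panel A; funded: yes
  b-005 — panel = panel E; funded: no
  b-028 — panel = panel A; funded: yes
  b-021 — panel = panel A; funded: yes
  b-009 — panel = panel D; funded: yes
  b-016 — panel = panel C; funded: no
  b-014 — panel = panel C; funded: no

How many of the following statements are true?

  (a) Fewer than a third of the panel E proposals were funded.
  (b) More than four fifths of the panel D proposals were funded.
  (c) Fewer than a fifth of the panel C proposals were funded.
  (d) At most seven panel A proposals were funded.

(a) panel E: |A| = 6, |A ∩ B| = 1; needs |A ∩ B| / |A| < 1/3 — true.
(b) panel D: |A| = 6, |A ∩ B| = 4; needs |A ∩ B| / |A| > 4/5 — false.
(c) panel C: |A| = 9, |A ∩ B| = 2; needs |A ∩ B| / |A| < 1/5 — false.
(d) panel A: |A| = 8, |A ∩ B| = 8; needs |A ∩ B| ≤ 7 — false.

1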